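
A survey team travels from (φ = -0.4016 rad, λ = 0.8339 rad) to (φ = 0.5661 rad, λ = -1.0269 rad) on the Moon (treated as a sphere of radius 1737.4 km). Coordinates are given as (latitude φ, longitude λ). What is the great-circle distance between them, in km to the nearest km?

3505 km

In radians: φ₁ = -0.4016, φ₂ = 0.5661, Δλ = -106.616° = -1.8608 rad.
cos c = sin φ₁ sin φ₂ + cos φ₁ cos φ₂ cos Δλ = (-0.3909)(0.5363) + (0.9204)(0.8440)(-0.2860) = -0.43180,
so c = arccos(-0.43180) = 2.01728 rad.
Distance = R·c = 1737.4 × 2.0173 ≈ 3505 km.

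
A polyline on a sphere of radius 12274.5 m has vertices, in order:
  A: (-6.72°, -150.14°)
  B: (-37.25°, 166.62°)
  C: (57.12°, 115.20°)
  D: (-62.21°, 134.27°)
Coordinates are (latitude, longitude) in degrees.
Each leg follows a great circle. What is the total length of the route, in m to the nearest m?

Leg A→B: central angle 0.8675 rad, distance 10648.3 m.
Leg B→C: central angle 1.8120 rad, distance 22241.1 m.
Leg C→D: central angle 2.0987 rad, distance 25760.6 m.
Total: 10648.3 + 22241.1 + 25760.6 ≈ 58650 m.

58650 m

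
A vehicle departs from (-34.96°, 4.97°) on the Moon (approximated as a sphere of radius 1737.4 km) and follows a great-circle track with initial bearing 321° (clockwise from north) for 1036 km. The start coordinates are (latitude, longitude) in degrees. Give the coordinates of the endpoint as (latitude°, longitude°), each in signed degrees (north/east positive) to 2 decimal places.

Angular distance δ = d/R = 1036/1737.4 = 0.59629 rad; initial bearing θ = 5.6025 rad.
sin φ₂ = sin φ₁ cos δ + cos φ₁ sin δ cos θ = (-0.5730)(0.8274) + (0.8196)(0.5616)(0.7771) = -0.1164, so φ₂ = -6.69°.
Δλ = atan2(sin θ sin δ cos φ₁, cos δ − sin φ₁ sin φ₂) = atan2(-0.2896, 0.7607) = -20.845°.
λ₂ = 4.970° − 20.845° = -15.87°.

-6.69°, -15.87°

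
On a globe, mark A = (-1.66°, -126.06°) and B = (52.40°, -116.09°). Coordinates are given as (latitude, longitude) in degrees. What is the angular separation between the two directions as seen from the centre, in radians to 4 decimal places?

With latitudes φ₁ = -1.660°, φ₂ = 52.400° and longitude difference Δλ = 9.970°:
Haversine: a = sin²(Δφ/2) + cos φ₁ cos φ₂ sin²(Δλ/2) = 0.2065 + (0.9996)(0.6101)(0.0076) = 0.21114.
Central angle c = 2·arcsin(√a) = 0.95485 rad.
So the angular separation is 0.9549 rad.

0.9549 rad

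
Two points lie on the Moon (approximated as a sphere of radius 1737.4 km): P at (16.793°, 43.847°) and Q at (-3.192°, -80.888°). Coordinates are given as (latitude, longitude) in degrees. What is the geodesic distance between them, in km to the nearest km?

Let φ₁ = 0.2931 rad, φ₂ = -0.0557 rad, and Δλ = -2.1770 rad.
Haversine: a = sin²(Δφ/2) + cos φ₁ cos φ₂ sin²(Δλ/2) = 0.0301 + (0.9574)(0.9984)(0.7849) = 0.78036.
Central angle c = 2·arcsin(√a) = 2.16606 rad.
Distance = R·c = 1737.4 × 2.1661 ≈ 3763 km.

3763 km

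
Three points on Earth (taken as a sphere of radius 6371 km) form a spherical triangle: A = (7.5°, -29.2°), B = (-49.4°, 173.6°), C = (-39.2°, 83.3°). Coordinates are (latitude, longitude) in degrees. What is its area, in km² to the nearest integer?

Side lengths (central angles): a = 1.0733, b = 1.9568, c = 2.3377 rad; semiperimeter s = 2.6839.
By l'Huilier's theorem, tan(E/4) = √[tan(s/2) tan((s−a)/2) tan((s−b)/2) tan((s−c)/2)], giving spherical excess E = 1.9965 rad.
Area = E·R² = 1.9965 × (6371)² ≈ 81036690 km².

81036690 km²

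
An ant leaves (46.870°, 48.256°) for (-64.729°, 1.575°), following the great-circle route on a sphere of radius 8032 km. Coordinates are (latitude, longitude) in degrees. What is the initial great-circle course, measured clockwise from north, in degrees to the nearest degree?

200°

Δλ = -46.681° = -0.8147 rad.
y = sin Δλ · cos φ₂ = (-0.7275)(0.4269) = -0.3106
x = cos φ₁ sin φ₂ − sin φ₁ cos φ₂ cos Δλ = (0.6837)(-0.9043) − (0.7298)(0.4269)(0.6861) = -0.8320
θ = atan2(y, x) = -159.53°; adding 360° gives 200°.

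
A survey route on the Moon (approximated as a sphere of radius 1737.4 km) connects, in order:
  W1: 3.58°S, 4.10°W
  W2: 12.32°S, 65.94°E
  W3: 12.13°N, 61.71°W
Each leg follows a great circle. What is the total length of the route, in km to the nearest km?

6024 km

Leg W1→W2: central angle 1.2173 rad, distance 2114.9 km.
Leg W2→W3: central angle 2.2501 rad, distance 3909.4 km.
Total: 2114.9 + 3909.4 ≈ 6024 km.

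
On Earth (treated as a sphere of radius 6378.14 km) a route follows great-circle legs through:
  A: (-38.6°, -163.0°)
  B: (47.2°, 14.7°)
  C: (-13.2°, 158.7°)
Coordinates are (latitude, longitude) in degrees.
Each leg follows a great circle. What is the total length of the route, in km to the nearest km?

Leg A→B: central angle 2.9887 rad, distance 19062.1 km.
Leg B→C: central angle 2.3500 rad, distance 14988.6 km.
Total: 19062.1 + 14988.6 ≈ 34051 km.

34051 km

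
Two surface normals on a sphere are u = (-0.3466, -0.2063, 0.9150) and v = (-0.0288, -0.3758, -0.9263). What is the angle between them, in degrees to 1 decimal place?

139.5°

u·v = -0.7601; |u| = 1.0000, |v| = 1.0000.
cos θ = (u·v)/(|u||v|) = -0.7601, so θ = 139.5°.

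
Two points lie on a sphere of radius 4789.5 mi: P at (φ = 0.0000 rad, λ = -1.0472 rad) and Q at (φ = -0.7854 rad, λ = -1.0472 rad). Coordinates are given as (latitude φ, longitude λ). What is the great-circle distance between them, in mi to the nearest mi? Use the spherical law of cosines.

With latitudes φ₁ = 0.000°, φ₂ = -45.000° and longitude difference Δλ = 0.000°:
cos c = sin φ₁ sin φ₂ + cos φ₁ cos φ₂ cos Δλ = (0.0000)(-0.7071) + (1.0000)(0.7071)(1.0000) = 0.70711,
so c = arccos(0.70711) = 0.78540 rad.
Distance = R·c = 4789.5 × 0.7854 ≈ 3762 mi.

3762 mi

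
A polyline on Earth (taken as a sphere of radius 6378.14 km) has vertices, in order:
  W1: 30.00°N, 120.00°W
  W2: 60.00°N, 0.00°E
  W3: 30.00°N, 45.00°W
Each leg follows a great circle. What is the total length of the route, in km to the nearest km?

13340 km

Leg W1→W2: central angle 1.3526 rad, distance 8626.8 km.
Leg W2→W3: central angle 0.7389 rad, distance 4712.9 km.
Total: 8626.8 + 4712.9 ≈ 13340 km.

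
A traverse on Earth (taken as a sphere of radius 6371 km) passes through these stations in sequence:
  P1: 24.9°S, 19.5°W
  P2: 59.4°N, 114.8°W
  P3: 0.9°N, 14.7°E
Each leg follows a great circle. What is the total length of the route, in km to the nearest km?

24682 km

Leg P1→P2: central angle 1.9878 rad, distance 12664.5 km.
Leg P2→P3: central angle 1.8862 rad, distance 12017.2 km.
Total: 12664.5 + 12017.2 ≈ 24682 km.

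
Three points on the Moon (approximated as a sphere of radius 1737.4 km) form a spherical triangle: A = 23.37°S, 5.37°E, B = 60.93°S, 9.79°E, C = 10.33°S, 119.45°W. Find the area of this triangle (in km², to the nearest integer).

Side lengths (central angles): a = 1.7170, b = 2.0314, c = 0.6577 rad; semiperimeter s = 2.2031.
By l'Huilier's theorem, tan(E/4) = √[tan(s/2) tan((s−a)/2) tan((s−b)/2) tan((s−c)/2)], giving spherical excess E = 0.7992 rad.
Area = E·R² = 0.7992 × (1737.4)² ≈ 2412448 km².

2412448 km²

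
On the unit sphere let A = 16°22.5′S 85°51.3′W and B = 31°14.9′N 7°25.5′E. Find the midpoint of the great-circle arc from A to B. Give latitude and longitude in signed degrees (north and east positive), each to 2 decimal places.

10.74°, -42.71°

The central angle between A and B is δ = 1.7652 rad.
With f = 0.5, the slerp weights are sin((1−f)δ)/sin δ = 0.7872 and sin(fδ)/sin δ = 0.7872.
Weighted sum of the unit vectors: (0.7872)·(0.0693,-0.9569,-0.2819) + (0.7872)·(0.8478,0.1105,0.5187) = (0.7220, -0.6663, 0.1864).
Converting back: φ = atan2(z, √(x²+y²)) = 10.74°, λ = atan2(y, x) = -42.71°.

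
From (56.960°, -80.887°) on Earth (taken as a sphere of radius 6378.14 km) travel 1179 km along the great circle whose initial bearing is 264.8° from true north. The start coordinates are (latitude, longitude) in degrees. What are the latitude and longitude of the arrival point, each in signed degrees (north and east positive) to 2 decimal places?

Angular distance δ = d/R = 1179/6378.14 = 0.18485 rad; initial bearing θ = 4.6216 rad.
sin φ₂ = sin φ₁ cos δ + cos φ₁ sin δ cos θ = (0.8383)(0.9830) + (0.5452)(0.1838)(-0.0906) = 0.8149, so φ₂ = 54.58°.
Δλ = atan2(sin θ sin δ cos φ₁, cos δ − sin φ₁ sin φ₂) = atan2(-0.0998, 0.2998) = -18.411°.
λ₂ = -80.887° − 18.411° = -99.30°.

54.58°, -99.30°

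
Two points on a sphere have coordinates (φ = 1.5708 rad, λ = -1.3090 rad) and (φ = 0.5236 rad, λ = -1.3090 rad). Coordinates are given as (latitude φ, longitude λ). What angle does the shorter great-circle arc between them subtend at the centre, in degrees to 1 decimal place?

In radians: φ₁ = 1.5708, φ₂ = 0.5236, Δλ = 0.000° = 0.0000 rad.
Haversine: a = sin²(Δφ/2) + cos φ₁ cos φ₂ sin²(Δλ/2) = 0.2500 + (-0.0000)(0.8660)(0.0000) = 0.25000.
Central angle c = 2·arcsin(√a) = 1.04720 rad.
So the angular separation is 60.0°.

60.0°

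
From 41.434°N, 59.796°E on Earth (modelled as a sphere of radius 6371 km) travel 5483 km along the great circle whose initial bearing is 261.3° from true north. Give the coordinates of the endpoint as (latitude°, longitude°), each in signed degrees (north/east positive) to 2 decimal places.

20.21°, 6.79°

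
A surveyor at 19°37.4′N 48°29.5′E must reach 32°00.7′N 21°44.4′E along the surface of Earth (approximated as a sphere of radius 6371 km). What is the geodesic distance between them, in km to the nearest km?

With latitudes φ₁ = 19.623°, φ₂ = 32.012° and longitude difference Δλ = -26.752°:
cos c = sin φ₁ sin φ₂ + cos φ₁ cos φ₂ cos Δλ = (0.3358)(0.5301) + (0.9419)(0.8479)(0.8930) = 0.89123,
so c = arccos(0.89123) = 0.47075 rad.
Distance = R·c = 6371 × 0.4707 ≈ 2999 km.

2999 km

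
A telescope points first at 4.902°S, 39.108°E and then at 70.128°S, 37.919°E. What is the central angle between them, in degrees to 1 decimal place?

Let φ₁ = -0.0856 rad, φ₂ = -1.2240 rad, and Δλ = -0.0208 rad.
cos c = sin φ₁ sin φ₂ + cos φ₁ cos φ₂ cos Δλ = (-0.0855)(-0.9405) + (0.9963)(0.3399)(0.9998) = 0.41897,
so c = arccos(0.41897) = 1.13849 rad.
So the angular separation is 65.2°.

65.2°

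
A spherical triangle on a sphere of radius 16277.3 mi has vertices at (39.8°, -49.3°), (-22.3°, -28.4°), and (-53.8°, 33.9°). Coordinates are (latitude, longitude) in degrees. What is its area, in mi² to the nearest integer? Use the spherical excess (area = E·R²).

95281207 mi²

Side lengths (central angles): a = 0.9762, b = 2.0520, c = 1.1361 rad; semiperimeter s = 2.0821.
By l'Huilier's theorem, tan(E/4) = √[tan(s/2) tan((s−a)/2) tan((s−b)/2) tan((s−c)/2)], giving spherical excess E = 0.3596 rad.
Area = E·R² = 0.3596 × (16277.3)² ≈ 95281207 mi².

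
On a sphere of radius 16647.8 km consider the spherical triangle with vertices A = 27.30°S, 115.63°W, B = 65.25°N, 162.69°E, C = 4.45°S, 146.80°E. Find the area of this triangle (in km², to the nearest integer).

Side lengths (central angles): a = 1.2334, b = 1.6520, c = 1.9419 rad; semiperimeter s = 2.4137.
By l'Huilier's theorem, tan(E/4) = √[tan(s/2) tan((s−a)/2) tan((s−b)/2) tan((s−c)/2)], giving spherical excess E = 1.5610 rad.
Area = E·R² = 1.5610 × (16647.8)² ≈ 432628867 km².

432628867 km²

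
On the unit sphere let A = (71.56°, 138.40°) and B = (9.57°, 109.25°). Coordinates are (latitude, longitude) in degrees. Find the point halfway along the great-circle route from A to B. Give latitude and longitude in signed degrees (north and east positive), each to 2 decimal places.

41.24°, 116.21°

The central angle between A and B is δ = 1.1262 rad.
With f = 0.5, the slerp weights are sin((1−f)δ)/sin δ = 0.5913 and sin(fδ)/sin δ = 0.5913.
Weighted sum of the unit vectors: (0.5913)·(-0.2365,0.2100,0.9487) + (0.5913)·(-0.3251,0.9310,0.1663) = (-0.3321, 0.6746, 0.6592).
Converting back: φ = atan2(z, √(x²+y²)) = 41.24°, λ = atan2(y, x) = 116.21°.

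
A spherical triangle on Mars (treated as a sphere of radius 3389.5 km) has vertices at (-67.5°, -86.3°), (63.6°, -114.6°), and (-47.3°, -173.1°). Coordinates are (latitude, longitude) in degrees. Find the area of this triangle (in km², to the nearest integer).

Side lengths (central angles): a = 2.0952, b = 0.8045, c = 2.3154 rad; semiperimeter s = 2.6076.
By l'Huilier's theorem, tan(E/4) = √[tan(s/2) tan((s−a)/2) tan((s−b)/2) tan((s−c)/2)], giving spherical excess E = 1.5974 rad.
Area = E·R² = 1.5974 × (3389.5)² ≈ 18351921 km².

18351921 km²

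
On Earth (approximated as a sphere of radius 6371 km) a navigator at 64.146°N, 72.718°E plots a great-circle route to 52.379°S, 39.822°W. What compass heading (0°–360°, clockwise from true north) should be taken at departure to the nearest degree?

Δλ = -112.540° = -1.9642 rad.
y = sin Δλ · cos φ₂ = (-0.9236)(0.6104) = -0.5638
x = cos φ₁ sin φ₂ − sin φ₁ cos φ₂ cos Δλ = (0.4361)(-0.7921) − (0.8999)(0.6104)(-0.3833) = -0.1348
θ = atan2(y, x) = -103.45°; adding 360° gives 257°.

257°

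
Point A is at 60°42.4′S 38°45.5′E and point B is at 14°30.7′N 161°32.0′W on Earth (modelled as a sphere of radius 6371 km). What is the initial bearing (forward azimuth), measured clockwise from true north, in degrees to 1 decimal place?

153.4°

Δλ = 159.708° = 2.7874 rad.
y = sin Δλ · cos φ₂ = (0.3468)(0.9681) = 0.3357
x = cos φ₁ sin φ₂ − sin φ₁ cos φ₂ cos Δλ = (0.4893)(0.2506) − (-0.8721)(0.9681)(-0.9379) = -0.6693
θ = atan2(y, x) = 153.36°, so the bearing is 153.4°.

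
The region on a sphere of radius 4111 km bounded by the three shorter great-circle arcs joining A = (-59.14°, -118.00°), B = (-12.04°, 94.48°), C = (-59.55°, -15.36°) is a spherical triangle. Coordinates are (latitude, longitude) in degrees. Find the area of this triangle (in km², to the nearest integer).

14918730 km²

Side lengths (central angles): a = 1.5592, b = 0.8187, c = 1.8174 rad; semiperimeter s = 2.0977.
By l'Huilier's theorem, tan(E/4) = √[tan(s/2) tan((s−a)/2) tan((s−b)/2) tan((s−c)/2)], giving spherical excess E = 0.8827 rad.
Area = E·R² = 0.8827 × (4111)² ≈ 14918730 km².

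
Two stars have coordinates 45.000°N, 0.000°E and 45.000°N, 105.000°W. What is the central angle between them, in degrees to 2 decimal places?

68.25°

With latitudes φ₁ = 45.000°, φ₂ = 45.000° and longitude difference Δλ = -105.000°:
Haversine: a = sin²(Δφ/2) + cos φ₁ cos φ₂ sin²(Δλ/2) = 0.0000 + (0.7071)(0.7071)(0.6294) = 0.31470.
Central angle c = 2·arcsin(√a) = 1.19115 rad.
So the angular separation is 68.25°.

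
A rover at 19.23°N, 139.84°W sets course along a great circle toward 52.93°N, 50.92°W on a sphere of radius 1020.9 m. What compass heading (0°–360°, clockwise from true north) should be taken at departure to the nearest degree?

39°

With φ₁ = 0.3356, φ₂ = 0.9238, Δλ = 1.5519 rad, the forward-azimuth formula gives
θ = atan2( sin Δλ cos φ₂ , cos φ₁ sin φ₂ − sin φ₁ cos φ₂ cos Δλ ) = atan2(0.6027, 0.7496) = 38.80°.
So the initial bearing is 39°.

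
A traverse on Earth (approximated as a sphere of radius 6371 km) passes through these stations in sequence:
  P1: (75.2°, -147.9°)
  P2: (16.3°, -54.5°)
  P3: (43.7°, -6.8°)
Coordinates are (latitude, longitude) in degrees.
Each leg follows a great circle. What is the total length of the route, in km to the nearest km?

13760 km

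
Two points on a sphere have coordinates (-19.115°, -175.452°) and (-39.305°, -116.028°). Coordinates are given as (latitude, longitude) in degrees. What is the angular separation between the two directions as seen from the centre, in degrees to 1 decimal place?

54.6°

In radians: φ₁ = -0.3336, φ₂ = -0.6860, Δλ = 59.424° = 1.0371 rad.
cos c = sin φ₁ sin φ₂ + cos φ₁ cos φ₂ cos Δλ = (-0.3275)(-0.6334) + (0.9449)(0.7738)(0.5087) = 0.57934,
so c = arccos(0.57934) = 0.95288 rad.
So the angular separation is 54.6°.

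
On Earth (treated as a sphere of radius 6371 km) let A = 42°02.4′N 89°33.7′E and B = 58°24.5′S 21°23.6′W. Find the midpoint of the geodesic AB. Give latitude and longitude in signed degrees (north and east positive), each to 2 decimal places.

Central angle δ = 2.3597 rad. Interpolating on the sphere with fraction f = 0.5:
P = [sin((1−f)δ)·A + sin(fδ)·B] / sin δ = 1.3120·A + 1.3120·B in Cartesian coordinates,
giving P = (0.6474, 0.7237, -0.2390), i.e. latitude -13.83°, longitude 48.18°.

-13.83°, 48.18°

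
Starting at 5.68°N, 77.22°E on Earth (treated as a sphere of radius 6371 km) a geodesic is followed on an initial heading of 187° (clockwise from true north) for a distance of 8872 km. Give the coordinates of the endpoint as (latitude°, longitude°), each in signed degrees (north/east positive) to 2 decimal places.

-72.65°, 53.51°

Angular distance δ = d/R = 8872/6371 = 1.39256 rad; initial bearing θ = 3.2638 rad.
sin φ₂ = sin φ₁ cos δ + cos φ₁ sin δ cos θ = (0.0990)(0.1773) + (0.9951)(0.9842)(-0.9925) = -0.9545, so φ₂ = -72.65°.
Δλ = atan2(sin θ sin δ cos φ₁, cos δ − sin φ₁ sin φ₂) = atan2(-0.1193, 0.2718) = -23.710°.
λ₂ = 77.220° − 23.710° = 53.51°.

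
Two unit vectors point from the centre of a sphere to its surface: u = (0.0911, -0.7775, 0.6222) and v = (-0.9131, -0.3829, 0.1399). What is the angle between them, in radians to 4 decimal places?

1.2644 rad

u·v = 0.3016; |u| = 1.0000, |v| = 1.0000.
cos θ = (u·v)/(|u||v|) = 0.3016, so θ = 1.2644 rad.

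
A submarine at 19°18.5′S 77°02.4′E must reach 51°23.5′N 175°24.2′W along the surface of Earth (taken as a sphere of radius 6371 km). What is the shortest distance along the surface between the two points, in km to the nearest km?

In radians: φ₁ = -0.3370, φ₂ = 0.8970, Δλ = 107.557° = 1.8772 rad.
Haversine: a = sin²(Δφ/2) + cos φ₁ cos φ₂ sin²(Δλ/2) = 0.3347 + (0.9438)(0.6240)(0.6508) = 0.71801.
Central angle c = 2·arcsin(√a) = 2.02197 rad.
Distance = R·c = 6371 × 2.0220 ≈ 12882 km.

12882 km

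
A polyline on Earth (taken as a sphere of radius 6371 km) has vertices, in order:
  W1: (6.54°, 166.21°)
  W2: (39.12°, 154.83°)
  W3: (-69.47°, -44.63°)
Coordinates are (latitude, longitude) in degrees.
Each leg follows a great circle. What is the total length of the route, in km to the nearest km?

Leg W1→W2: central angle 0.5962 rad, distance 3798.3 km.
Leg W2→W3: central angle 2.5819 rad, distance 16449.2 km.
Total: 3798.3 + 16449.2 ≈ 20247 km.

20247 km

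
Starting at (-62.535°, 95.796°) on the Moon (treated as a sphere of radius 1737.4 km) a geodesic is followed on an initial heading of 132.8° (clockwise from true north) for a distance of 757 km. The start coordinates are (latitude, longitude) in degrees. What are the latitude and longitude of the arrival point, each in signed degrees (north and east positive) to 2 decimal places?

Angular distance δ = d/R = 757/1737.4 = 0.43571 rad; initial bearing θ = 2.3178 rad.
sin φ₂ = sin φ₁ cos δ + cos φ₁ sin δ cos θ = (-0.8873)(0.9066) + (0.4612)(0.4221)(-0.6794) = -0.9366, so φ₂ = -69.50°.
Δλ = atan2(sin θ sin δ cos φ₁, cos δ − sin φ₁ sin φ₂) = atan2(0.1428, 0.0755) = 62.141°.
λ₂ = 95.796° + 62.141° = 157.94°.

-69.50°, 157.94°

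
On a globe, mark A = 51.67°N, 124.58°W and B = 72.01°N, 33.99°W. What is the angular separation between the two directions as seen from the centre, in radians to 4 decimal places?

In radians: φ₁ = 0.9018, φ₂ = 1.2568, Δλ = 90.590° = 1.5811 rad.
Haversine: a = sin²(Δφ/2) + cos φ₁ cos φ₂ sin²(Δλ/2) = 0.0312 + (0.6202)(0.3089)(0.5051) = 0.12794.
Central angle c = 2·arcsin(√a) = 0.73157 rad.
So the angular separation is 0.7316 rad.

0.7316 rad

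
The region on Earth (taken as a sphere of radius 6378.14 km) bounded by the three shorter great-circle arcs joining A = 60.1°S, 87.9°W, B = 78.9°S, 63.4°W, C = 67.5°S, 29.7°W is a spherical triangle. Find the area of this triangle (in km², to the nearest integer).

1856474 km²

Side lengths (central angles): a = 0.2541, b = 0.4477, c = 0.3540 rad; semiperimeter s = 0.5279.
By l'Huilier's theorem, tan(E/4) = √[tan(s/2) tan((s−a)/2) tan((s−b)/2) tan((s−c)/2)], giving spherical excess E = 0.0456 rad.
Area = E·R² = 0.0456 × (6378.14)² ≈ 1856474 km².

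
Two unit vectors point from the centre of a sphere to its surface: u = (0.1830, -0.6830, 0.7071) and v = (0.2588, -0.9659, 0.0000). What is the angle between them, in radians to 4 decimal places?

u·v = 0.7071; |u| = 1.0000, |v| = 1.0000.
cos θ = (u·v)/(|u||v|) = 0.7071, so θ = 0.7854 rad.

0.7854 rad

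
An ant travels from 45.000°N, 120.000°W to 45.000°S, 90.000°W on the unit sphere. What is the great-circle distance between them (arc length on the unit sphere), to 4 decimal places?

1.6378

In radians: φ₁ = 0.7854, φ₂ = -0.7854, Δλ = 30.000° = 0.5236 rad.
Haversine: a = sin²(Δφ/2) + cos φ₁ cos φ₂ sin²(Δλ/2) = 0.5000 + (0.7071)(0.7071)(0.0670) = 0.53349.
Central angle c = 2·arcsin(√a) = 1.63783 rad.
On the unit sphere the arc length equals the central angle: 1.6378.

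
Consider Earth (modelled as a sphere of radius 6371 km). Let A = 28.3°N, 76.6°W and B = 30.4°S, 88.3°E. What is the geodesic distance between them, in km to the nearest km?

With latitudes φ₁ = 28.300°, φ₂ = -30.400° and longitude difference Δλ = 164.900°:
cos c = sin φ₁ sin φ₂ + cos φ₁ cos φ₂ cos Δλ = (0.4741)(-0.5060) + (0.8805)(0.8625)(-0.9655) = -0.97311,
so c = arccos(-0.97311) = 2.90915 rad.
Distance = R·c = 6371 × 2.9092 ≈ 18534 km.

18534 km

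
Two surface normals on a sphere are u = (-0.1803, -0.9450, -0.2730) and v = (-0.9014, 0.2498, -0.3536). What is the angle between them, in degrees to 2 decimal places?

88.68°

u·v = 0.0230; |u| = 1.0000, |v| = 1.0000.
cos θ = (u·v)/(|u||v|) = 0.0230, so θ = 88.68°.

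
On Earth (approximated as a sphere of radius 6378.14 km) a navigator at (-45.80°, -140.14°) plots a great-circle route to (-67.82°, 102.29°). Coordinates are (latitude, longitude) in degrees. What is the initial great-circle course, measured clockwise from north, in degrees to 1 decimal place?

Δλ = -117.570° = -2.0520 rad.
y = sin Δλ · cos φ₂ = (-0.8864)(0.3775) = -0.3346
x = cos φ₁ sin φ₂ − sin φ₁ cos φ₂ cos Δλ = (0.6972)(-0.9260) − (-0.7169)(0.3775)(-0.4628) = -0.7708
θ = atan2(y, x) = -156.53°; adding 360° gives 203.5°.

203.5°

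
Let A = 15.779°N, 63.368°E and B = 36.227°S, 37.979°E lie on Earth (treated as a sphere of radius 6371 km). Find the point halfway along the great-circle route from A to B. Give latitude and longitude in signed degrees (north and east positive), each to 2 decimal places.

-10.47°, 51.81°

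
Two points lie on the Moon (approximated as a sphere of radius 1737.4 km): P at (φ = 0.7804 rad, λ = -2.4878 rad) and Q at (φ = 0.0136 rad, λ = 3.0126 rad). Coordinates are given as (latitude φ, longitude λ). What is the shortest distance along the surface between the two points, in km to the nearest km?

1793 km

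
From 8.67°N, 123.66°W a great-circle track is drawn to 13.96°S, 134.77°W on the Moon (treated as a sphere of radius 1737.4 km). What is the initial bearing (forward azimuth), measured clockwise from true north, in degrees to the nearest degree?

Δλ = -11.110° = -0.1939 rad.
y = sin Δλ · cos φ₂ = (-0.1927)(0.9705) = -0.1870
x = cos φ₁ sin φ₂ − sin φ₁ cos φ₂ cos Δλ = (0.9886)(-0.2412) − (0.1507)(0.9705)(0.9813) = -0.3820
θ = atan2(y, x) = -153.92°; adding 360° gives 206°.

206°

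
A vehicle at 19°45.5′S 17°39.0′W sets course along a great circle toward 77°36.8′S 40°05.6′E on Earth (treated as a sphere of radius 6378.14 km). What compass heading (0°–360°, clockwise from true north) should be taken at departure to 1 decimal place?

Δλ = 57.743° = 1.0078 rad.
y = sin Δλ · cos φ₂ = (0.8457)(0.2145) = 0.1814
x = cos φ₁ sin φ₂ − sin φ₁ cos φ₂ cos Δλ = (0.9411)(-0.9767) − (-0.3381)(0.2145)(0.5337) = -0.8805
θ = atan2(y, x) = 168.36°, so the bearing is 168.4°.

168.4°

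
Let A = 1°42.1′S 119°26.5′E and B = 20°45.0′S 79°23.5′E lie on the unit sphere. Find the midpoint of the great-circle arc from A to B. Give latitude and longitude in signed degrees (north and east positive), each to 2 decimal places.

-11.93°, 100.11°

The central angle between A and B is δ = 0.7583 rad.
With f = 0.5, the slerp weights are sin((1−f)δ)/sin δ = 0.5382 and sin(fδ)/sin δ = 0.5382.
Weighted sum of the unit vectors: (0.5382)·(-0.4913,0.8705,-0.0297) + (0.5382)·(0.1722,0.9192,-0.3543) = (-0.1718, 0.9632, -0.2067).
Converting back: φ = atan2(z, √(x²+y²)) = -11.93°, λ = atan2(y, x) = 100.11°.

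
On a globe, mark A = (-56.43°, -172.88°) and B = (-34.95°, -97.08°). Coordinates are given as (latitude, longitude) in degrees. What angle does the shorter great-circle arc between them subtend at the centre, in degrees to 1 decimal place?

53.9°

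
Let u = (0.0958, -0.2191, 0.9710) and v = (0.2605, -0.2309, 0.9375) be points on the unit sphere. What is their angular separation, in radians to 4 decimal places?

0.1687 rad

u·v = 0.9859; |u| = 1.0000, |v| = 1.0000.
cos θ = (u·v)/(|u||v|) = 0.9858, so θ = 0.1687 rad.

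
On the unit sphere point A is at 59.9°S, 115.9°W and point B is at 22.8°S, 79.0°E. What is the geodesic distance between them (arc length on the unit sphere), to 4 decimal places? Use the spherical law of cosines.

Let φ₁ = -1.0455 rad, φ₂ = -0.3979 rad, and Δλ = -2.8815 rad.
cos c = sin φ₁ sin φ₂ + cos φ₁ cos φ₂ cos Δλ = (-0.8652)(-0.3875) + (0.5015)(0.9219)(-0.9664) = -0.11152,
so c = arccos(-0.11152) = 1.68255 rad.
On the unit sphere the arc length equals the central angle: 1.6825.

1.6825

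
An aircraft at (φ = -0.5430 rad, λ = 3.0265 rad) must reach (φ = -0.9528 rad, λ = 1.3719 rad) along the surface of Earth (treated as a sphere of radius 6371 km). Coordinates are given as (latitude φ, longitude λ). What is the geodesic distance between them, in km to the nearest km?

In radians: φ₁ = -0.5430, φ₂ = -0.9528, Δλ = -94.802° = -1.6546 rad.
Haversine: a = sin²(Δφ/2) + cos φ₁ cos φ₂ sin²(Δλ/2) = 0.0414 + (0.8562)(0.5794)(0.5419) = 0.31019.
Central angle c = 2·arcsin(√a) = 1.18142 rad.
Distance = R·c = 6371 × 1.1814 ≈ 7527 km.

7527 km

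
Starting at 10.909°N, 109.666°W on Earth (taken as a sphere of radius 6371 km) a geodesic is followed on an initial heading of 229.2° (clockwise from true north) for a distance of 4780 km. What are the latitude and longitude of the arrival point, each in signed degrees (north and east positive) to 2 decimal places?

-17.40°, -142.41°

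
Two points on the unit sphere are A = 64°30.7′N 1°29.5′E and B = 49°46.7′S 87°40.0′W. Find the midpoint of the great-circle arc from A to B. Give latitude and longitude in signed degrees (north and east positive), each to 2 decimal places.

Central angle δ = 2.3256 rad. Interpolating on the sphere with fraction f = 0.5:
P = [sin((1−f)δ)·A + sin(fδ)·B] / sin δ = 1.2602·A + 1.2602·B in Cartesian coordinates,
giving P = (0.5752, -0.7990, 0.1753), i.e. latitude 10.10°, longitude -54.25°.

10.10°, -54.25°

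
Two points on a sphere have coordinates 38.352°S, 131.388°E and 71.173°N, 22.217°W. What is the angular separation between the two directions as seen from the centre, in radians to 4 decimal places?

2.5218 rad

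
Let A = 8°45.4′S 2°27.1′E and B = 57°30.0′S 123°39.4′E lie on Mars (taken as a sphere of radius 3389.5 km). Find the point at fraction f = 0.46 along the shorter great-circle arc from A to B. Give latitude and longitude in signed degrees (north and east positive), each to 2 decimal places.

Central angle δ = 1.7181 rad. Interpolating on the sphere with fraction f = 0.46:
P = [sin((1−f)δ)·A + sin(fδ)·B] / sin δ = 0.8090·A + 0.7183·B in Cartesian coordinates,
giving P = (0.5850, 0.3555, -0.7290), i.e. latitude -46.80°, longitude 31.29°.

-46.80°, 31.29°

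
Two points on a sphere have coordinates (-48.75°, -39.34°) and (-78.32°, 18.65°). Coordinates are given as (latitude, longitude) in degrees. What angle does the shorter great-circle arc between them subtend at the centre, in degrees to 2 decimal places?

36.19°

In radians: φ₁ = -0.8508, φ₂ = -1.3669, Δλ = 57.990° = 1.0121 rad.
cos c = sin φ₁ sin φ₂ + cos φ₁ cos φ₂ cos Δλ = (-0.7518)(-0.9793) + (0.6593)(0.2024)(0.5301) = 0.80703,
so c = arccos(0.80703) = 0.63170 rad.
So the angular separation is 36.19°.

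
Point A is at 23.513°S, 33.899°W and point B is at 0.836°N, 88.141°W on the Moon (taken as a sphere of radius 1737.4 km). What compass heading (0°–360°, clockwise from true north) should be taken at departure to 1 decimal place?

286.9°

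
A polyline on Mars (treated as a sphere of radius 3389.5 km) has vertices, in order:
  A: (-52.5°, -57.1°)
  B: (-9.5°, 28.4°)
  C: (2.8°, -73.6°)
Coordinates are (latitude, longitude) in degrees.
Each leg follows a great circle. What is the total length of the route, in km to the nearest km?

Leg A→B: central angle 1.3918 rad, distance 4717.5 km.
Leg B→C: central angle 1.7853 rad, distance 6051.3 km.
Total: 4717.5 + 6051.3 ≈ 10769 km.

10769 km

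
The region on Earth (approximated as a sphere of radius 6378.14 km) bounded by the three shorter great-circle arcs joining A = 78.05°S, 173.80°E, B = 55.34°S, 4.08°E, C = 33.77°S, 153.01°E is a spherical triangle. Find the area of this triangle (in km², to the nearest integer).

9183901 km²

Side lengths (central angles): a = 1.5185, b = 0.7888, c = 0.8109 rad; semiperimeter s = 1.5591.
By l'Huilier's theorem, tan(E/4) = √[tan(s/2) tan((s−a)/2) tan((s−b)/2) tan((s−c)/2)], giving spherical excess E = 0.2258 rad.
Area = E·R² = 0.2258 × (6378.14)² ≈ 9183901 km².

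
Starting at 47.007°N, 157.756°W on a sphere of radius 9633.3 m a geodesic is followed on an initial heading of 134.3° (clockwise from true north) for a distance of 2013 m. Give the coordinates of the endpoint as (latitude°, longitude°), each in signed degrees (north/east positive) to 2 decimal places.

Angular distance δ = d/R = 2013/9633.3 = 0.20896 rad; initial bearing θ = 2.3440 rad.
sin φ₂ = sin φ₁ cos δ + cos φ₁ sin δ cos θ = (0.7314)(0.9782) + (0.6819)(0.2074)(-0.6984) = 0.6167, so φ₂ = 38.08°.
Δλ = atan2(sin θ sin δ cos φ₁, cos δ − sin φ₁ sin φ₂) = atan2(0.1012, 0.5271) = 10.872°.
λ₂ = -157.756° + 10.872° = -146.88°.

38.08°, -146.88°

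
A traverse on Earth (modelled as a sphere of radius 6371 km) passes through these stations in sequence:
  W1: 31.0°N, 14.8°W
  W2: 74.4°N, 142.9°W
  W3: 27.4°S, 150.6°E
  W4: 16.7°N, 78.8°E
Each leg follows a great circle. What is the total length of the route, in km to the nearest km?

Leg W1→W2: central angle 1.2091 rad, distance 7703.4 km.
Leg W2→W3: central angle 1.9263 rad, distance 12272.3 km.
Leg W3→W4: central angle 1.4370 rad, distance 9155.4 km.
Total: 7703.4 + 12272.3 + 9155.4 ≈ 29131 km.

29131 km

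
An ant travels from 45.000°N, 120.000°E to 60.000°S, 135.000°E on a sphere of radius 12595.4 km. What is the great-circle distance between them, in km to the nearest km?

In radians: φ₁ = 0.7854, φ₂ = -1.0472, Δλ = 15.000° = 0.2618 rad.
cos c = sin φ₁ sin φ₂ + cos φ₁ cos φ₂ cos Δλ = (0.7071)(-0.8660) + (0.7071)(0.5000)(0.9659) = -0.27087,
so c = arccos(-0.27087) = 1.84509 rad.
Distance = R·c = 12595.4 × 1.8451 ≈ 23240 km.

23240 km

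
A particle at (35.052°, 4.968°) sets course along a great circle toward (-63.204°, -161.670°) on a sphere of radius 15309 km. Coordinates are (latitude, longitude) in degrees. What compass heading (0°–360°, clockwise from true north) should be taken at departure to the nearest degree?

192°

With φ₁ = 0.6118, φ₂ = -1.1031, Δλ = -2.9084 rad, the forward-azimuth formula gives
θ = atan2( sin Δλ cos φ₂ , cos φ₁ sin φ₂ − sin φ₁ cos φ₂ cos Δλ ) = atan2(-0.1042, -0.4788) = -167.72°.
Adding 360° brings this into [0°, 360°): 192°.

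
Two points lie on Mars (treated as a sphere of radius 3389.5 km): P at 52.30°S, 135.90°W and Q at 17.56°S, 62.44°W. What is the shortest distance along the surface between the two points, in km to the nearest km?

3912 km

With latitudes φ₁ = -52.300°, φ₂ = -17.560° and longitude difference Δλ = 73.460°:
cos c = sin φ₁ sin φ₂ + cos φ₁ cos φ₂ cos Δλ = (-0.7912)(-0.3017) + (0.6115)(0.9534)(0.2847) = 0.40470,
so c = arccos(0.40470) = 1.15415 rad.
Distance = R·c = 3389.5 × 1.1542 ≈ 3912 km.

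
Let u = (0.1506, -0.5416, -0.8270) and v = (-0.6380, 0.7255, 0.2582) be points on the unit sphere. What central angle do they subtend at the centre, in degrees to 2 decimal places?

u·v = -0.7025; |u| = 1.0000, |v| = 1.0000.
cos θ = (u·v)/(|u||v|) = -0.7025, so θ = 134.63°.

134.63°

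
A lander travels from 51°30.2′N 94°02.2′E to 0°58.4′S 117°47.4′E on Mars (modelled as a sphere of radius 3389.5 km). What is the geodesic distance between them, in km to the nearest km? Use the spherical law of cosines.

With latitudes φ₁ = 51.503°, φ₂ = -0.973° and longitude difference Δλ = 23.753°:
cos c = sin φ₁ sin φ₂ + cos φ₁ cos φ₂ cos Δλ = (0.7826)(-0.0170) + (0.6225)(0.9999)(0.9153) = 0.55636,
so c = arccos(0.55636) = 0.98080 rad.
Distance = R·c = 3389.5 × 0.9808 ≈ 3324 km.

3324 km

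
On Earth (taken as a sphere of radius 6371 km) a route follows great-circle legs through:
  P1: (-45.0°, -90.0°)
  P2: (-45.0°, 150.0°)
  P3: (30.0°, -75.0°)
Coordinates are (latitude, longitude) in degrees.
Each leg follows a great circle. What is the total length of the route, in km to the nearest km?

Leg P1→P2: central angle 1.3181 rad, distance 8397.7 km.
Leg P2→P3: central angle 2.4760 rad, distance 15774.8 km.
Total: 8397.7 + 15774.8 ≈ 24172 km.

24172 km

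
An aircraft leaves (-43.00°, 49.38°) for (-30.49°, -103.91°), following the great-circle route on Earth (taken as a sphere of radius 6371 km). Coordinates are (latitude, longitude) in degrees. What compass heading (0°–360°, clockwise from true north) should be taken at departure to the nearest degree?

203°

With φ₁ = -0.7505, φ₂ = -0.5322, Δλ = -2.6754 rad, the forward-azimuth formula gives
θ = atan2( sin Δλ cos φ₂ , cos φ₁ sin φ₂ − sin φ₁ cos φ₂ cos Δλ ) = atan2(-0.3873, -0.8961) = -156.62°.
Adding 360° brings this into [0°, 360°): 203°.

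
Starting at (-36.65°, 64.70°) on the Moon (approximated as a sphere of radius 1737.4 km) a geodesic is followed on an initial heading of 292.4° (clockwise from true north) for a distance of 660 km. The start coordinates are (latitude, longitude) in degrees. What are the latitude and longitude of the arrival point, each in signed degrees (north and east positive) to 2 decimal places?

-26.17°, 42.24°

Angular distance δ = d/R = 660/1737.4 = 0.37988 rad; initial bearing θ = 5.1033 rad.
sin φ₂ = sin φ₁ cos δ + cos φ₁ sin δ cos θ = (-0.5969)(0.9287) + (0.8023)(0.3708)(0.3811) = -0.4410, so φ₂ = -26.17°.
Δλ = atan2(sin θ sin δ cos φ₁, cos δ − sin φ₁ sin φ₂) = atan2(-0.2751, 0.6655) = -22.456°.
λ₂ = 64.700° − 22.456° = 42.24°.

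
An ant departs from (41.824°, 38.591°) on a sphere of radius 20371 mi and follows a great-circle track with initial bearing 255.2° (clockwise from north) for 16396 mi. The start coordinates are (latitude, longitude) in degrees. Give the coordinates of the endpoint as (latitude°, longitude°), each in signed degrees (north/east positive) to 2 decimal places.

18.97°, -8.87°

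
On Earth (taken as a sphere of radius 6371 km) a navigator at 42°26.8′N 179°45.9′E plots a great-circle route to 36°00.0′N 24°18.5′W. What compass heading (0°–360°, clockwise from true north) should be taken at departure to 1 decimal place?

19.5°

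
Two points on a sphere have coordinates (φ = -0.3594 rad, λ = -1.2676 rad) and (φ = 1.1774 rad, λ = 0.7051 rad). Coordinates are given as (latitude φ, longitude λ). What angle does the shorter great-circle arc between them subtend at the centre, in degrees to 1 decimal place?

117.7°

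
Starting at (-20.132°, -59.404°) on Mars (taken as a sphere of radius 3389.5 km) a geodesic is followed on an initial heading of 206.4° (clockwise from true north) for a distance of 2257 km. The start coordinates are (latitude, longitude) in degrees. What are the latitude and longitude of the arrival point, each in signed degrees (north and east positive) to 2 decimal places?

-52.20°, -86.03°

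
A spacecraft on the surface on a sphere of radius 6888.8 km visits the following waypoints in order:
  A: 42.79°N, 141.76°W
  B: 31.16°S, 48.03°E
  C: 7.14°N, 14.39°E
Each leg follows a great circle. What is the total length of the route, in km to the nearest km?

Leg A→B: central angle 2.8974 rad, distance 19959.4 km.
Leg B→C: central angle 0.8729 rad, distance 6013.4 km.
Total: 19959.4 + 6013.4 ≈ 25973 km.

25973 km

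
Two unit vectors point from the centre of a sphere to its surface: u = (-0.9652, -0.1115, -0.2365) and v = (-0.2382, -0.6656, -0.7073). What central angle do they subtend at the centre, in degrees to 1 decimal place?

61.9°

u·v = 0.4714; |u| = 1.0000, |v| = 1.0000.
cos θ = (u·v)/(|u||v|) = 0.4714, so θ = 61.9°.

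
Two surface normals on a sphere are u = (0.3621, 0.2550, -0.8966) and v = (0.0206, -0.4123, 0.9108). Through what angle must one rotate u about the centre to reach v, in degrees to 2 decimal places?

156.11°

u·v = -0.9143; |u| = 1.0000, |v| = 1.0000.
cos θ = (u·v)/(|u||v|) = -0.9143, so θ = 156.11°.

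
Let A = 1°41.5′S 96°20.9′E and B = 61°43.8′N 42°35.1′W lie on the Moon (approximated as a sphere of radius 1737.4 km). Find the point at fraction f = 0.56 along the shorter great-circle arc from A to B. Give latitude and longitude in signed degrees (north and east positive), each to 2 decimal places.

Central angle δ = 1.9638 rad. Interpolating on the sphere with fraction f = 0.56:
P = [sin((1−f)δ)·A + sin(fδ)·B] / sin δ = 0.8232·A + 0.9646·B in Cartesian coordinates,
giving P = (0.2454, 0.5087, 0.8252), i.e. latitude 55.61°, longitude 64.25°.

55.61°, 64.25°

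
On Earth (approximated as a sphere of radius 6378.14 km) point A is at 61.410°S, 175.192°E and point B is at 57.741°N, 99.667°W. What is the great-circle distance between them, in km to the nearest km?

With latitudes φ₁ = -61.410°, φ₂ = 57.741° and longitude difference Δλ = 85.141°:
cos c = sin φ₁ sin φ₂ + cos φ₁ cos φ₂ cos Δλ = (-0.8781)(0.8456) + (0.4785)(0.5337)(0.0847) = -0.72090,
so c = arccos(-0.72090) = 2.37589 rad.
Distance = R·c = 6378.14 × 2.3759 ≈ 15154 km.

15154 km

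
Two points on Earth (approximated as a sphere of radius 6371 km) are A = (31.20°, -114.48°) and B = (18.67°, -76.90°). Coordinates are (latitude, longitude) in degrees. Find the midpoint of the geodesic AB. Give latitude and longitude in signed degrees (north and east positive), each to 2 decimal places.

The central angle between A and B is δ = 0.6300 rad.
With f = 0.5, the slerp weights are sin((1−f)δ)/sin δ = 0.5259 and sin(fδ)/sin δ = 0.5259.
Weighted sum of the unit vectors: (0.5259)·(-0.3544,-0.7785,0.5180) + (0.5259)·(0.2147,-0.9227,0.3201) = (-0.0735, -0.8946, 0.4408).
Converting back: φ = atan2(z, √(x²+y²)) = 26.15°, λ = atan2(y, x) = -94.70°.

26.15°, -94.70°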